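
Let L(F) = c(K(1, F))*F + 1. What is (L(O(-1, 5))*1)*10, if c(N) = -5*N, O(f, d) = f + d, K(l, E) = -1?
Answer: 210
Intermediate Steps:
O(f, d) = d + f
L(F) = 1 + 5*F (L(F) = (-5*(-1))*F + 1 = 5*F + 1 = 1 + 5*F)
(L(O(-1, 5))*1)*10 = ((1 + 5*(5 - 1))*1)*10 = ((1 + 5*4)*1)*10 = ((1 + 20)*1)*10 = (21*1)*10 = 21*10 = 210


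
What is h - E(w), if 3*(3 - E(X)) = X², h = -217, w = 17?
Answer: -371/3 ≈ -123.67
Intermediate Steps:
E(X) = 3 - X²/3
h - E(w) = -217 - (3 - ⅓*17²) = -217 - (3 - ⅓*289) = -217 - (3 - 289/3) = -217 - 1*(-280/3) = -217 + 280/3 = -371/3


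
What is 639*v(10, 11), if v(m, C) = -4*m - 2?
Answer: -26838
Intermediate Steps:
v(m, C) = -2 - 4*m
639*v(10, 11) = 639*(-2 - 4*10) = 639*(-2 - 40) = 639*(-42) = -26838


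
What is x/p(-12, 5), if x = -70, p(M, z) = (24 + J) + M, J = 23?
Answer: -2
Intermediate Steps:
p(M, z) = 47 + M (p(M, z) = (24 + 23) + M = 47 + M)
x/p(-12, 5) = -70/(47 - 12) = -70/35 = (1/35)*(-70) = -2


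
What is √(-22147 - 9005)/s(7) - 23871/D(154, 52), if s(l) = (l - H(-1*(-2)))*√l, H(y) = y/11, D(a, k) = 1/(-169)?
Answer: 4034199 + 44*I*√13629/525 ≈ 4.0342e+6 + 9.7842*I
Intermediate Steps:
D(a, k) = -1/169
H(y) = y/11 (H(y) = y*(1/11) = y/11)
s(l) = √l*(-2/11 + l) (s(l) = (l - (-1*(-2))/11)*√l = (l - 2/11)*√l = (-2/11 + l)*√l = √l*(-2/11 + l))
√(-22147 - 9005)/s(7) - 23871/D(154, 52) = √(-22147 - 9005)/((√7*(-2/11 + 7))) - 23871/(-1/169) = √(-31152)/((√7*(75/11))) - 23871*(-169) = (4*I*√1947)/((75*√7/11)) + 4034199 = (4*I*√1947)*(11*√7/525) + 4034199 = 44*I*√13629/525 + 4034199 = 4034199 + 44*I*√13629/525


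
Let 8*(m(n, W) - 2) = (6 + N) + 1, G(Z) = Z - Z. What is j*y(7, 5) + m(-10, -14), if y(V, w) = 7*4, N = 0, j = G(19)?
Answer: 23/8 ≈ 2.8750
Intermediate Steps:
G(Z) = 0
j = 0
m(n, W) = 23/8 (m(n, W) = 2 + ((6 + 0) + 1)/8 = 2 + (6 + 1)/8 = 2 + (⅛)*7 = 2 + 7/8 = 23/8)
y(V, w) = 28
j*y(7, 5) + m(-10, -14) = 0*28 + 23/8 = 0 + 23/8 = 23/8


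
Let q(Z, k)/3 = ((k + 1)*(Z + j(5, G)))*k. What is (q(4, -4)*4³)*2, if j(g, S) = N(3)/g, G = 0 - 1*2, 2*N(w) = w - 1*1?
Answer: 96768/5 ≈ 19354.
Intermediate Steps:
N(w) = -½ + w/2 (N(w) = (w - 1*1)/2 = (w - 1)/2 = (-1 + w)/2 = -½ + w/2)
G = -2 (G = 0 - 2 = -2)
j(g, S) = 1/g (j(g, S) = (-½ + (½)*3)/g = (-½ + 3/2)/g = 1/g)
q(Z, k) = 3*k*(1 + k)*(⅕ + Z) (q(Z, k) = 3*(((k + 1)*(Z + 1/5))*k) = 3*(((1 + k)*(Z + ⅕))*k) = 3*(((1 + k)*(⅕ + Z))*k) = 3*(k*(1 + k)*(⅕ + Z)) = 3*k*(1 + k)*(⅕ + Z))
(q(4, -4)*4³)*2 = (((⅗)*(-4)*(1 - 4 + 5*4 + 5*4*(-4)))*4³)*2 = (((⅗)*(-4)*(1 - 4 + 20 - 80))*64)*2 = (((⅗)*(-4)*(-63))*64)*2 = ((756/5)*64)*2 = (48384/5)*2 = 96768/5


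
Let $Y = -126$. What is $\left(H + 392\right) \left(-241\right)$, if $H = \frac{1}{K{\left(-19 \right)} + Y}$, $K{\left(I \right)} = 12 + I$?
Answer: $- \frac{12564535}{133} \approx -94470.0$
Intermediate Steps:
$H = - \frac{1}{133}$ ($H = \frac{1}{\left(12 - 19\right) - 126} = \frac{1}{-7 - 126} = \frac{1}{-133} = - \frac{1}{133} \approx -0.0075188$)
$\left(H + 392\right) \left(-241\right) = \left(- \frac{1}{133} + 392\right) \left(-241\right) = \frac{52135}{133} \left(-241\right) = - \frac{12564535}{133}$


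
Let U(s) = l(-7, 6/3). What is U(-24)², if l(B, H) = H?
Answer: 4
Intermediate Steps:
U(s) = 2 (U(s) = 6/3 = 6*(⅓) = 2)
U(-24)² = 2² = 4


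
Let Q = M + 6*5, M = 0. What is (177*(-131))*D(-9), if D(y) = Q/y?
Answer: 77290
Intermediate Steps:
Q = 30 (Q = 0 + 6*5 = 0 + 30 = 30)
D(y) = 30/y
(177*(-131))*D(-9) = (177*(-131))*(30/(-9)) = -695610*(-1)/9 = -23187*(-10/3) = 77290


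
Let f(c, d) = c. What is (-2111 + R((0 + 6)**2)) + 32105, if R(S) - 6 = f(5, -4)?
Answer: 30005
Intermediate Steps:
R(S) = 11 (R(S) = 6 + 5 = 11)
(-2111 + R((0 + 6)**2)) + 32105 = (-2111 + 11) + 32105 = -2100 + 32105 = 30005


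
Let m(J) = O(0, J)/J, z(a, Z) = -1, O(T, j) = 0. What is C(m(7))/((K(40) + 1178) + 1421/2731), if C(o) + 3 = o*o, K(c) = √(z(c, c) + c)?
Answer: -26369490027/10358702418442 + 22375083*√39/10358702418442 ≈ -0.0025321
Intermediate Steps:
K(c) = √(-1 + c)
m(J) = 0 (m(J) = 0/J = 0)
C(o) = -3 + o² (C(o) = -3 + o*o = -3 + o²)
C(m(7))/((K(40) + 1178) + 1421/2731) = (-3 + 0²)/((√(-1 + 40) + 1178) + 1421/2731) = (-3 + 0)/((√39 + 1178) + 1421*(1/2731)) = -3/((1178 + √39) + 1421/2731) = -3/(3218539/2731 + √39)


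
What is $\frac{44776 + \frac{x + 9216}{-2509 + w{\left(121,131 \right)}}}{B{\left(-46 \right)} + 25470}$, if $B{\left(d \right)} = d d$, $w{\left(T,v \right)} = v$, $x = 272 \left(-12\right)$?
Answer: $\frac{26617844}{16399877} \approx 1.6231$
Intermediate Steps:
$x = -3264$
$B{\left(d \right)} = d^{2}$
$\frac{44776 + \frac{x + 9216}{-2509 + w{\left(121,131 \right)}}}{B{\left(-46 \right)} + 25470} = \frac{44776 + \frac{-3264 + 9216}{-2509 + 131}}{\left(-46\right)^{2} + 25470} = \frac{44776 + \frac{5952}{-2378}}{2116 + 25470} = \frac{44776 + 5952 \left(- \frac{1}{2378}\right)}{27586} = \left(44776 - \frac{2976}{1189}\right) \frac{1}{27586} = \frac{53235688}{1189} \cdot \frac{1}{27586} = \frac{26617844}{16399877}$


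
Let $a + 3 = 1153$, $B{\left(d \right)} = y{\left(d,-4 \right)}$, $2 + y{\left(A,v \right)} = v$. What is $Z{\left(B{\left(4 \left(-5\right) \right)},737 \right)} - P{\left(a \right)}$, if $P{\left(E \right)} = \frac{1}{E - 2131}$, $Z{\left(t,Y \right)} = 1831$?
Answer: $\frac{1796212}{981} \approx 1831.0$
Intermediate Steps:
$y{\left(A,v \right)} = -2 + v$
$B{\left(d \right)} = -6$ ($B{\left(d \right)} = -2 - 4 = -6$)
$a = 1150$ ($a = -3 + 1153 = 1150$)
$P{\left(E \right)} = \frac{1}{-2131 + E}$
$Z{\left(B{\left(4 \left(-5\right) \right)},737 \right)} - P{\left(a \right)} = 1831 - \frac{1}{-2131 + 1150} = 1831 - \frac{1}{-981} = 1831 - - \frac{1}{981} = 1831 + \frac{1}{981} = \frac{1796212}{981}$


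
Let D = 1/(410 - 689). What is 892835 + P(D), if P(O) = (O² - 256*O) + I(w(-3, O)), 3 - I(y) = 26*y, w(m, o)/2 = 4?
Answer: 69483283255/77841 ≈ 8.9263e+5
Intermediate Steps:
D = -1/279 (D = 1/(-279) = -1/279 ≈ -0.0035842)
w(m, o) = 8 (w(m, o) = 2*4 = 8)
I(y) = 3 - 26*y
P(O) = -205 + O² - 256*O (P(O) = (O² - 256*O) + (3 - 26*8) = (O² - 256*O) + (3 - 208) = (O² - 256*O) - 205 = -205 + O² - 256*O)
892835 + P(D) = 892835 + (-205 + (-1/279)² - 256*(-1/279)) = 892835 + (-205 + 1/77841 + 256/279) = 892835 - 15885980/77841 = 69483283255/77841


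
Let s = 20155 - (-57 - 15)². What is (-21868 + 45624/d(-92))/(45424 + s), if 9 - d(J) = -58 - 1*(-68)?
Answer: -1436/1285 ≈ -1.1175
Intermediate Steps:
d(J) = -1 (d(J) = 9 - (-58 - 1*(-68)) = 9 - (-58 + 68) = 9 - 1*10 = 9 - 10 = -1)
s = 14971 (s = 20155 - 1*(-72)² = 20155 - 1*5184 = 20155 - 5184 = 14971)
(-21868 + 45624/d(-92))/(45424 + s) = (-21868 + 45624/(-1))/(45424 + 14971) = (-21868 + 45624*(-1))/60395 = (-21868 - 45624)*(1/60395) = -67492*1/60395 = -1436/1285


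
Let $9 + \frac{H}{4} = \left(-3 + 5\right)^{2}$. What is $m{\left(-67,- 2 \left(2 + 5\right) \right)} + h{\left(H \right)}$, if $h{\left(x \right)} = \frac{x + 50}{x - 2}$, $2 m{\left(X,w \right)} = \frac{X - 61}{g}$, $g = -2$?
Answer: $\frac{337}{11} \approx 30.636$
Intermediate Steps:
$m{\left(X,w \right)} = \frac{61}{4} - \frac{X}{4}$ ($m{\left(X,w \right)} = \frac{\left(X - 61\right) \frac{1}{-2}}{2} = \frac{\left(-61 + X\right) \left(- \frac{1}{2}\right)}{2} = \frac{\frac{61}{2} - \frac{X}{2}}{2} = \frac{61}{4} - \frac{X}{4}$)
$H = -20$ ($H = -36 + 4 \left(-3 + 5\right)^{2} = -36 + 4 \cdot 2^{2} = -36 + 4 \cdot 4 = -36 + 16 = -20$)
$h{\left(x \right)} = \frac{50 + x}{-2 + x}$
$m{\left(-67,- 2 \left(2 + 5\right) \right)} + h{\left(H \right)} = \left(\frac{61}{4} - - \frac{67}{4}\right) + \frac{50 - 20}{-2 - 20} = \left(\frac{61}{4} + \frac{67}{4}\right) + \frac{1}{-22} \cdot 30 = 32 - \frac{15}{11} = \frac{337}{11}$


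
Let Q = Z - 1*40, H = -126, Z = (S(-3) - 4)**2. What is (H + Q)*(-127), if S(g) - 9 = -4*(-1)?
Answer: 10795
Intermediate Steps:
S(g) = 13 (S(g) = 9 - 4*(-1) = 9 + 4 = 13)
Z = 81 (Z = (13 - 4)**2 = 9**2 = 81)
Q = 41 (Q = 81 - 1*40 = 81 - 40 = 41)
(H + Q)*(-127) = (-126 + 41)*(-127) = -85*(-127) = 10795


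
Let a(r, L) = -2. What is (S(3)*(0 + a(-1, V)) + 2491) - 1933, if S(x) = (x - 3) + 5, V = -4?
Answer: 548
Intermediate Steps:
S(x) = 2 + x (S(x) = (-3 + x) + 5 = 2 + x)
(S(3)*(0 + a(-1, V)) + 2491) - 1933 = ((2 + 3)*(0 - 2) + 2491) - 1933 = (5*(-2) + 2491) - 1933 = (-10 + 2491) - 1933 = 2481 - 1933 = 548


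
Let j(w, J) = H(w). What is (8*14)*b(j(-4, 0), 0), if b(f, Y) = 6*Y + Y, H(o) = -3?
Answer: 0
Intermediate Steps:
j(w, J) = -3
b(f, Y) = 7*Y
(8*14)*b(j(-4, 0), 0) = (8*14)*(7*0) = 112*0 = 0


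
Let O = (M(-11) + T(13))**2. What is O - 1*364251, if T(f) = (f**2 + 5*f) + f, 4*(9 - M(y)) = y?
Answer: -4756791/16 ≈ -2.9730e+5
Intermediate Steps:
M(y) = 9 - y/4
T(f) = f**2 + 6*f
O = 1071225/16 (O = ((9 - 1/4*(-11)) + 13*(6 + 13))**2 = ((9 + 11/4) + 13*19)**2 = (47/4 + 247)**2 = (1035/4)**2 = 1071225/16 ≈ 66952.)
O - 1*364251 = 1071225/16 - 1*364251 = 1071225/16 - 364251 = -4756791/16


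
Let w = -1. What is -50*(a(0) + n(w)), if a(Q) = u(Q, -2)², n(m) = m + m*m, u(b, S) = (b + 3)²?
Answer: -4050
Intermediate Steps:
u(b, S) = (3 + b)²
n(m) = m + m²
a(Q) = (3 + Q)⁴ (a(Q) = ((3 + Q)²)² = (3 + Q)⁴)
-50*(a(0) + n(w)) = -50*((3 + 0)⁴ - (1 - 1)) = -50*(3⁴ - 1*0) = -50*(81 + 0) = -50*81 = -4050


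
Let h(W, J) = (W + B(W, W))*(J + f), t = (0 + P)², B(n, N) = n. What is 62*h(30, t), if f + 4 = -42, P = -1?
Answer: -167400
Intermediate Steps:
f = -46 (f = -4 - 42 = -46)
t = 1 (t = (0 - 1)² = (-1)² = 1)
h(W, J) = 2*W*(-46 + J) (h(W, J) = (W + W)*(J - 46) = (2*W)*(-46 + J) = 2*W*(-46 + J))
62*h(30, t) = 62*(2*30*(-46 + 1)) = 62*(2*30*(-45)) = 62*(-2700) = -167400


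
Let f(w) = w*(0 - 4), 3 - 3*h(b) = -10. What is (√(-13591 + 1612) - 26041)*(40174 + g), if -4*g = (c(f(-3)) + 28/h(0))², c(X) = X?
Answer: -176427931246/169 + 223575198*I*√11/169 ≈ -1.044e+9 + 4.3877e+6*I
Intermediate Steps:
h(b) = 13/3 (h(b) = 1 - ⅓*(-10) = 1 + 10/3 = 13/3)
f(w) = -4*w (f(w) = w*(-4) = -4*w)
g = -14400/169 (g = -(-4*(-3) + 28/(13/3))²/4 = -(12 + 28*(3/13))²/4 = -(12 + 84/13)²/4 = -(240/13)²/4 = -¼*57600/169 = -14400/169 ≈ -85.207)
(√(-13591 + 1612) - 26041)*(40174 + g) = (√(-13591 + 1612) - 26041)*(40174 - 14400/169) = (√(-11979) - 26041)*(6775006/169) = (33*I*√11 - 26041)*(6775006/169) = (-26041 + 33*I*√11)*(6775006/169) = -176427931246/169 + 223575198*I*√11/169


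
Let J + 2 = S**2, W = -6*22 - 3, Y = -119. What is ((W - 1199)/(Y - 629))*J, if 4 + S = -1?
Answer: 15341/374 ≈ 41.019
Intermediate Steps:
W = -135 (W = -132 - 3 = -135)
S = -5 (S = -4 - 1 = -5)
J = 23 (J = -2 + (-5)**2 = -2 + 25 = 23)
((W - 1199)/(Y - 629))*J = ((-135 - 1199)/(-119 - 629))*23 = -1334/(-748)*23 = -1334*(-1/748)*23 = (667/374)*23 = 15341/374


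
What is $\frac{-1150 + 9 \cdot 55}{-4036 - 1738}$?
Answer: $\frac{655}{5774} \approx 0.11344$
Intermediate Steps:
$\frac{-1150 + 9 \cdot 55}{-4036 - 1738} = \frac{-1150 + 495}{-5774} = \left(-655\right) \left(- \frac{1}{5774}\right) = \frac{655}{5774}$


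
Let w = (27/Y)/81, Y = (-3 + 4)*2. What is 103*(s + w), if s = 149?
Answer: 92185/6 ≈ 15364.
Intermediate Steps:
Y = 2 (Y = 1*2 = 2)
w = ⅙ (w = (27/2)/81 = (27*(½))*(1/81) = (27/2)*(1/81) = ⅙ ≈ 0.16667)
103*(s + w) = 103*(149 + ⅙) = 103*(895/6) = 92185/6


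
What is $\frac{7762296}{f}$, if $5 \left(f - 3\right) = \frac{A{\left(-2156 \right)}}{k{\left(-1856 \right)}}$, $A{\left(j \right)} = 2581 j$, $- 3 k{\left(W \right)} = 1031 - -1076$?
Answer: $\frac{556297880}{113779} \approx 4889.3$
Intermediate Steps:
$k{\left(W \right)} = - \frac{2107}{3}$ ($k{\left(W \right)} = - \frac{1031 - -1076}{3} = - \frac{1031 + 1076}{3} = \left(- \frac{1}{3}\right) 2107 = - \frac{2107}{3}$)
$f = \frac{341337}{215}$ ($f = 3 + \frac{2581 \left(-2156\right) \frac{1}{- \frac{2107}{3}}}{5} = 3 + \frac{\left(-5564636\right) \left(- \frac{3}{2107}\right)}{5} = 3 + \frac{1}{5} \cdot \frac{340692}{43} = 3 + \frac{340692}{215} = \frac{341337}{215} \approx 1587.6$)
$\frac{7762296}{f} = \frac{7762296}{\frac{341337}{215}} = 7762296 \cdot \frac{215}{341337} = \frac{556297880}{113779}$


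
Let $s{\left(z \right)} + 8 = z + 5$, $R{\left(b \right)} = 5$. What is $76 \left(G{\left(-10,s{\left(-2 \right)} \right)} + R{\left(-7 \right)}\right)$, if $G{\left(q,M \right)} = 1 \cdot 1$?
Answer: $456$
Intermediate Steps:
$s{\left(z \right)} = -3 + z$ ($s{\left(z \right)} = -8 + \left(z + 5\right) = -8 + \left(5 + z\right) = -3 + z$)
$G{\left(q,M \right)} = 1$
$76 \left(G{\left(-10,s{\left(-2 \right)} \right)} + R{\left(-7 \right)}\right) = 76 \left(1 + 5\right) = 76 \cdot 6 = 456$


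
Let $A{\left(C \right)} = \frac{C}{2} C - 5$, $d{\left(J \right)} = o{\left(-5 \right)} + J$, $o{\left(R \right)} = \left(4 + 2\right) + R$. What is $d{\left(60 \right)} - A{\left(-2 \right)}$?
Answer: $64$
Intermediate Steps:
$o{\left(R \right)} = 6 + R$
$d{\left(J \right)} = 1 + J$ ($d{\left(J \right)} = \left(6 - 5\right) + J = 1 + J$)
$A{\left(C \right)} = -5 + \frac{C^{2}}{2}$ ($A{\left(C \right)} = C \frac{1}{2} C - 5 = \frac{C}{2} C - 5 = \frac{C^{2}}{2} - 5 = -5 + \frac{C^{2}}{2}$)
$d{\left(60 \right)} - A{\left(-2 \right)} = \left(1 + 60\right) - \left(-5 + \frac{\left(-2\right)^{2}}{2}\right) = 61 - \left(-5 + \frac{1}{2} \cdot 4\right) = 61 - \left(-5 + 2\right) = 61 - -3 = 61 + 3 = 64$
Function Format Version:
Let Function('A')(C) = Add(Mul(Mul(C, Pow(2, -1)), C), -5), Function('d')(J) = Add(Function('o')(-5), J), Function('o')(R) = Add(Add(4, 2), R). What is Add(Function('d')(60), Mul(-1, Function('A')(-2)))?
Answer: 64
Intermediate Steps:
Function('o')(R) = Add(6, R)
Function('d')(J) = Add(1, J) (Function('d')(J) = Add(Add(6, -5), J) = Add(1, J))
Function('A')(C) = Add(-5, Mul(Rational(1, 2), Pow(C, 2))) (Function('A')(C) = Add(Mul(Mul(C, Rational(1, 2)), C), -5) = Add(Mul(Mul(Rational(1, 2), C), C), -5) = Add(Mul(Rational(1, 2), Pow(C, 2)), -5) = Add(-5, Mul(Rational(1, 2), Pow(C, 2))))
Add(Function('d')(60), Mul(-1, Function('A')(-2))) = Add(Add(1, 60), Mul(-1, Add(-5, Mul(Rational(1, 2), Pow(-2, 2))))) = Add(61, Mul(-1, Add(-5, Mul(Rational(1, 2), 4)))) = Add(61, Mul(-1, Add(-5, 2))) = Add(61, Mul(-1, -3)) = Add(61, 3) = 64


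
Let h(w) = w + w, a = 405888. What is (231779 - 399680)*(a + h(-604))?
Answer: -67946176680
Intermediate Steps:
h(w) = 2*w
(231779 - 399680)*(a + h(-604)) = (231779 - 399680)*(405888 + 2*(-604)) = -167901*(405888 - 1208) = -167901*404680 = -67946176680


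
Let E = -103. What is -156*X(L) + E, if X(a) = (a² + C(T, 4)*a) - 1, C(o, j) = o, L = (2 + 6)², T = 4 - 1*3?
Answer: -648907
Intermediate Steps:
T = 1 (T = 4 - 3 = 1)
L = 64 (L = 8² = 64)
X(a) = -1 + a + a² (X(a) = (a² + 1*a) - 1 = (a² + a) - 1 = (a + a²) - 1 = -1 + a + a²)
-156*X(L) + E = -156*(-1 + 64 + 64²) - 103 = -156*(-1 + 64 + 4096) - 103 = -156*4159 - 103 = -648804 - 103 = -648907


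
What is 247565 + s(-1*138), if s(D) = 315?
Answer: 247880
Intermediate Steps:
247565 + s(-1*138) = 247565 + 315 = 247880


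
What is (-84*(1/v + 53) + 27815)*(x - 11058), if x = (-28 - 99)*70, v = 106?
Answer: -24699553756/53 ≈ -4.6603e+8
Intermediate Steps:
x = -8890 (x = -127*70 = -8890)
(-84*(1/v + 53) + 27815)*(x - 11058) = (-84*(1/106 + 53) + 27815)*(-8890 - 11058) = (-84*(1/106 + 53) + 27815)*(-19948) = (-84*5619/106 + 27815)*(-19948) = (-235998/53 + 27815)*(-19948) = (1238197/53)*(-19948) = -24699553756/53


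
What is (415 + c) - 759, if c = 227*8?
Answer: 1472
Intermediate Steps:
c = 1816
(415 + c) - 759 = (415 + 1816) - 759 = 2231 - 759 = 1472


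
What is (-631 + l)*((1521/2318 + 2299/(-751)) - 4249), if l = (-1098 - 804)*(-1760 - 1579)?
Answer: -46996945766156471/1740818 ≈ -2.6997e+10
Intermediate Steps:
l = 6350778 (l = -1902*(-3339) = 6350778)
(-631 + l)*((1521/2318 + 2299/(-751)) - 4249) = (-631 + 6350778)*((1521/2318 + 2299/(-751)) - 4249) = 6350147*((1521*(1/2318) + 2299*(-1/751)) - 4249) = 6350147*((1521/2318 - 2299/751) - 4249) = 6350147*(-4186811/1740818 - 4249) = 6350147*(-7400922493/1740818) = -46996945766156471/1740818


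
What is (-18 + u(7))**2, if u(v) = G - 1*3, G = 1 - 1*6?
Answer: 676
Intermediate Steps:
G = -5 (G = 1 - 6 = -5)
u(v) = -8 (u(v) = -5 - 1*3 = -5 - 3 = -8)
(-18 + u(7))**2 = (-18 - 8)**2 = (-26)**2 = 676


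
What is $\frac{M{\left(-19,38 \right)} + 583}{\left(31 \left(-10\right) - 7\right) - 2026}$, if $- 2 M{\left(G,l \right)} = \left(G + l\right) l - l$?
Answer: $- \frac{241}{2343} \approx -0.10286$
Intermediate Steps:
$M{\left(G,l \right)} = \frac{l}{2} - \frac{l \left(G + l\right)}{2}$ ($M{\left(G,l \right)} = - \frac{\left(G + l\right) l - l}{2} = - \frac{l \left(G + l\right) - l}{2} = - \frac{- l + l \left(G + l\right)}{2} = \frac{l}{2} - \frac{l \left(G + l\right)}{2}$)
$\frac{M{\left(-19,38 \right)} + 583}{\left(31 \left(-10\right) - 7\right) - 2026} = \frac{\frac{1}{2} \cdot 38 \left(1 - -19 - 38\right) + 583}{\left(31 \left(-10\right) - 7\right) - 2026} = \frac{\frac{1}{2} \cdot 38 \left(1 + 19 - 38\right) + 583}{\left(-310 - 7\right) - 2026} = \frac{\frac{1}{2} \cdot 38 \left(-18\right) + 583}{-317 - 2026} = \frac{-342 + 583}{-2343} = 241 \left(- \frac{1}{2343}\right) = - \frac{241}{2343}$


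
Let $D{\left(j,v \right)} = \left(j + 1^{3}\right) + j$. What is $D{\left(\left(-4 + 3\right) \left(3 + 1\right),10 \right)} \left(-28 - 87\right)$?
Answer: $805$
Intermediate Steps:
$D{\left(j,v \right)} = 1 + 2 j$ ($D{\left(j,v \right)} = \left(j + 1\right) + j = \left(1 + j\right) + j = 1 + 2 j$)
$D{\left(\left(-4 + 3\right) \left(3 + 1\right),10 \right)} \left(-28 - 87\right) = \left(1 + 2 \left(-4 + 3\right) \left(3 + 1\right)\right) \left(-28 - 87\right) = \left(1 + 2 \left(\left(-1\right) 4\right)\right) \left(-115\right) = \left(1 + 2 \left(-4\right)\right) \left(-115\right) = \left(1 - 8\right) \left(-115\right) = \left(-7\right) \left(-115\right) = 805$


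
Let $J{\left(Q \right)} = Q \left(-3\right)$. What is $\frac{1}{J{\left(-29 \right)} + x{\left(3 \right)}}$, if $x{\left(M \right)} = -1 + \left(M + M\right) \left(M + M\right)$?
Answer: $\frac{1}{122} \approx 0.0081967$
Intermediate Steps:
$J{\left(Q \right)} = - 3 Q$
$x{\left(M \right)} = -1 + 4 M^{2}$ ($x{\left(M \right)} = -1 + 2 M 2 M = -1 + 4 M^{2}$)
$\frac{1}{J{\left(-29 \right)} + x{\left(3 \right)}} = \frac{1}{\left(-3\right) \left(-29\right) - \left(1 - 4 \cdot 3^{2}\right)} = \frac{1}{87 + \left(-1 + 4 \cdot 9\right)} = \frac{1}{87 + \left(-1 + 36\right)} = \frac{1}{87 + 35} = \frac{1}{122}$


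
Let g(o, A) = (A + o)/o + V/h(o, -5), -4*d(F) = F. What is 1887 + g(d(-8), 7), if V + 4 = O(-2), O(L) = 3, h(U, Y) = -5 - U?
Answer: 26483/14 ≈ 1891.6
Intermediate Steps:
V = -1 (V = -4 + 3 = -1)
d(F) = -F/4
g(o, A) = -1/(-5 - o) + (A + o)/o (g(o, A) = (A + o)/o - 1/(-5 - o) = -1/(-5 - o) + (A + o)/o)
1887 + g(d(-8), 7) = 1887 + (-¼*(-8) + 7*(5 - ¼*(-8)) + (-¼*(-8))*(5 - ¼*(-8)))/(((-¼*(-8)))*(5 - ¼*(-8))) = 1887 + (2 + 7*(5 + 2) + 2*(5 + 2))/(2*(5 + 2)) = 1887 + (½)*(2 + 7*7 + 2*7)/7 = 1887 + (½)*(⅐)*(2 + 49 + 14) = 1887 + (½)*(⅐)*65 = 1887 + 65/14 = 26483/14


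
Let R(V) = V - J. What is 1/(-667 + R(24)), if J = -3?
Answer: -1/640 ≈ -0.0015625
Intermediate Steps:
R(V) = 3 + V (R(V) = V - 1*(-3) = V + 3 = 3 + V)
1/(-667 + R(24)) = 1/(-667 + (3 + 24)) = 1/(-667 + 27) = 1/(-640) = -1/640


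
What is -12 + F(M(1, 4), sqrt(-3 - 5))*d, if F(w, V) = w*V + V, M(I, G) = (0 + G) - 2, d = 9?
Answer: -12 + 54*I*sqrt(2) ≈ -12.0 + 76.368*I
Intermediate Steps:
M(I, G) = -2 + G (M(I, G) = G - 2 = -2 + G)
F(w, V) = V + V*w (F(w, V) = V*w + V = V + V*w)
-12 + F(M(1, 4), sqrt(-3 - 5))*d = -12 + (sqrt(-3 - 5)*(1 + (-2 + 4)))*9 = -12 + (sqrt(-8)*(1 + 2))*9 = -12 + ((2*I*sqrt(2))*3)*9 = -12 + (6*I*sqrt(2))*9 = -12 + 54*I*sqrt(2)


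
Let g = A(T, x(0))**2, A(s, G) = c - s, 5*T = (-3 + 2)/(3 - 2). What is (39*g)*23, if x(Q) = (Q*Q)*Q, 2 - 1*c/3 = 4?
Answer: 754377/25 ≈ 30175.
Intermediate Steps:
c = -6 (c = 6 - 3*4 = 6 - 12 = -6)
x(Q) = Q**3 (x(Q) = Q**2*Q = Q**3)
T = -1/5 (T = ((-3 + 2)/(3 - 2))/5 = (-1/1)/5 = (-1*1)/5 = (1/5)*(-1) = -1/5 ≈ -0.20000)
A(s, G) = -6 - s
g = 841/25 (g = (-6 - 1*(-1/5))**2 = (-6 + 1/5)**2 = (-29/5)**2 = 841/25 ≈ 33.640)
(39*g)*23 = (39*(841/25))*23 = (32799/25)*23 = 754377/25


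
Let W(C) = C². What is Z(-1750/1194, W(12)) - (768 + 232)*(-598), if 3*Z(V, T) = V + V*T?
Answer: 1070891125/1791 ≈ 5.9793e+5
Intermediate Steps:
Z(V, T) = V/3 + T*V/3 (Z(V, T) = (V + V*T)/3 = (V + T*V)/3 = V/3 + T*V/3)
Z(-1750/1194, W(12)) - (768 + 232)*(-598) = (-1750/1194)*(1 + 12²)/3 - (768 + 232)*(-598) = (-1750*1/1194)*(1 + 144)/3 - 1000*(-598) = (⅓)*(-875/597)*145 - 1*(-598000) = -126875/1791 + 598000 = 1070891125/1791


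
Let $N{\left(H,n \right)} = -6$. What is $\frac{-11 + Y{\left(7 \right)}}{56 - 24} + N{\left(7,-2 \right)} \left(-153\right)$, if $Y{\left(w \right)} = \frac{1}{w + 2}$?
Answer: $\frac{132143}{144} \approx 917.66$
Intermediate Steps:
$Y{\left(w \right)} = \frac{1}{2 + w}$
$\frac{-11 + Y{\left(7 \right)}}{56 - 24} + N{\left(7,-2 \right)} \left(-153\right) = \frac{-11 + \frac{1}{2 + 7}}{56 - 24} - -918 = \frac{-11 + \frac{1}{9}}{32} + 918 = \left(-11 + \frac{1}{9}\right) \frac{1}{32} + 918 = \left(- \frac{98}{9}\right) \frac{1}{32} + 918 = - \frac{49}{144} + 918 = \frac{132143}{144}$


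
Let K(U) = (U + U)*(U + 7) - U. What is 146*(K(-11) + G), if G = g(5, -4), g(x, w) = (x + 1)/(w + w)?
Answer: 28689/2 ≈ 14345.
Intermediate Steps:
g(x, w) = (1 + x)/(2*w) (g(x, w) = (1 + x)/((2*w)) = (1 + x)*(1/(2*w)) = (1 + x)/(2*w))
G = -3/4 (G = (1/2)*(1 + 5)/(-4) = (1/2)*(-1/4)*6 = -3/4 ≈ -0.75000)
K(U) = -U + 2*U*(7 + U) (K(U) = (2*U)*(7 + U) - U = 2*U*(7 + U) - U = -U + 2*U*(7 + U))
146*(K(-11) + G) = 146*(-11*(13 + 2*(-11)) - 3/4) = 146*(-11*(13 - 22) - 3/4) = 146*(-11*(-9) - 3/4) = 146*(99 - 3/4) = 146*(393/4) = 28689/2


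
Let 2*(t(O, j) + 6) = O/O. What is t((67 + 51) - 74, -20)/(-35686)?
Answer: 11/71372 ≈ 0.00015412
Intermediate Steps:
t(O, j) = -11/2 (t(O, j) = -6 + (O/O)/2 = -6 + (1/2)*1 = -6 + 1/2 = -11/2)
t((67 + 51) - 74, -20)/(-35686) = -11/2/(-35686) = -11/2*(-1/35686) = 11/71372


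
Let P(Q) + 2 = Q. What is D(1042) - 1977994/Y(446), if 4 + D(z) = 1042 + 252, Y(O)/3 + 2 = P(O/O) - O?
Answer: 3715624/1347 ≈ 2758.4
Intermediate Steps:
P(Q) = -2 + Q
Y(O) = -9 - 3*O (Y(O) = -6 + 3*((-2 + O/O) - O) = -6 + 3*((-2 + 1) - O) = -6 + 3*(-1 - O) = -6 + (-3 - 3*O) = -9 - 3*O)
D(z) = 1290 (D(z) = -4 + (1042 + 252) = -4 + 1294 = 1290)
D(1042) - 1977994/Y(446) = 1290 - 1977994/(-9 - 3*446) = 1290 - 1977994/(-9 - 1338) = 1290 - 1977994/(-1347) = 1290 - 1977994*(-1/1347) = 1290 + 1977994/1347 = 3715624/1347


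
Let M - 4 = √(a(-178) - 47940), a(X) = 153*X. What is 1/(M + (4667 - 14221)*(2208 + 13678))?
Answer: -75887420/11517801028550387 - I*√75174/23035602057100774 ≈ -6.5887e-9 - 1.1902e-14*I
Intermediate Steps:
M = 4 + I*√75174 (M = 4 + √(153*(-178) - 47940) = 4 + √(-27234 - 47940) = 4 + √(-75174) = 4 + I*√75174 ≈ 4.0 + 274.18*I)
1/(M + (4667 - 14221)*(2208 + 13678)) = 1/((4 + I*√75174) + (4667 - 14221)*(2208 + 13678)) = 1/((4 + I*√75174) - 9554*15886) = 1/((4 + I*√75174) - 151774844) = 1/(-151774840 + I*√75174)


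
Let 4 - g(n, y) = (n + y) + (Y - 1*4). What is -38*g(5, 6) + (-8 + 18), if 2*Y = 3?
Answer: 181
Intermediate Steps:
Y = 3/2 (Y = (½)*3 = 3/2 ≈ 1.5000)
g(n, y) = 13/2 - n - y (g(n, y) = 4 - ((n + y) + (3/2 - 1*4)) = 4 - ((n + y) + (3/2 - 4)) = 4 - ((n + y) - 5/2) = 4 - (-5/2 + n + y) = 4 + (5/2 - n - y) = 13/2 - n - y)
-38*g(5, 6) + (-8 + 18) = -38*(13/2 - 1*5 - 1*6) + (-8 + 18) = -38*(13/2 - 5 - 6) + 10 = -38*(-9/2) + 10 = 171 + 10 = 181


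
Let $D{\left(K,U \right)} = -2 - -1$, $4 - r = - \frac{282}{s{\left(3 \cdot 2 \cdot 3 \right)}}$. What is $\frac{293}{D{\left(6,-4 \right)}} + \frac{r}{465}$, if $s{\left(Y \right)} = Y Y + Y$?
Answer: $- \frac{1553138}{5301} \approx -292.99$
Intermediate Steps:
$s{\left(Y \right)} = Y + Y^{2}$ ($s{\left(Y \right)} = Y^{2} + Y = Y + Y^{2}$)
$r = \frac{275}{57}$ ($r = 4 - - \frac{282}{3 \cdot 2 \cdot 3 \left(1 + 3 \cdot 2 \cdot 3\right)} = 4 - - \frac{282}{6 \cdot 3 \left(1 + 6 \cdot 3\right)} = 4 - - \frac{282}{18 \left(1 + 18\right)} = 4 - - \frac{282}{18 \cdot 19} = 4 - - \frac{282}{342} = 4 - \left(-282\right) \frac{1}{342} = 4 - - \frac{47}{57} = 4 + \frac{47}{57} = \frac{275}{57} \approx 4.8246$)
$D{\left(K,U \right)} = -1$ ($D{\left(K,U \right)} = -2 + 1 = -1$)
$\frac{293}{D{\left(6,-4 \right)}} + \frac{r}{465} = \frac{293}{-1} + \frac{275}{57 \cdot 465} = 293 \left(-1\right) + \frac{275}{57} \cdot \frac{1}{465} = -293 + \frac{55}{5301} = - \frac{1553138}{5301}$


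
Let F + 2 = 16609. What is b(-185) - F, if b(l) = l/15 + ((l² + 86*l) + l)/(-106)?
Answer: -2669669/159 ≈ -16790.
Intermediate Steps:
F = 16607 (F = -2 + 16609 = 16607)
b(l) = -1199*l/1590 - l²/106 (b(l) = l*(1/15) + (l² + 87*l)*(-1/106) = l/15 + (-87*l/106 - l²/106) = -1199*l/1590 - l²/106)
b(-185) - F = -1/1590*(-185)*(1199 + 15*(-185)) - 1*16607 = -1/1590*(-185)*(1199 - 2775) - 16607 = -1/1590*(-185)*(-1576) - 16607 = -29156/159 - 16607 = -2669669/159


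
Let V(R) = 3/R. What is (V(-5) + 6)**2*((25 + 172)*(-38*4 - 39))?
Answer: -27430083/25 ≈ -1.0972e+6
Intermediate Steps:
(V(-5) + 6)**2*((25 + 172)*(-38*4 - 39)) = (3/(-5) + 6)**2*((25 + 172)*(-38*4 - 39)) = (3*(-1/5) + 6)**2*(197*(-152 - 39)) = (-3/5 + 6)**2*(197*(-191)) = (27/5)**2*(-37627) = (729/25)*(-37627) = -27430083/25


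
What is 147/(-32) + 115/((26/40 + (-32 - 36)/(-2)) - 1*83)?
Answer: -215749/30944 ≈ -6.9722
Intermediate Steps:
147/(-32) + 115/((26/40 + (-32 - 36)/(-2)) - 1*83) = 147*(-1/32) + 115/((26*(1/40) - 68*(-½)) - 83) = -147/32 + 115/((13/20 + 34) - 83) = -147/32 + 115/(693/20 - 83) = -147/32 + 115/(-967/20) = -147/32 + 115*(-20/967) = -147/32 - 2300/967 = -215749/30944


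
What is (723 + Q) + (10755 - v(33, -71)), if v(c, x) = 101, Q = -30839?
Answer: -19462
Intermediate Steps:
(723 + Q) + (10755 - v(33, -71)) = (723 - 30839) + (10755 - 1*101) = -30116 + (10755 - 101) = -30116 + 10654 = -19462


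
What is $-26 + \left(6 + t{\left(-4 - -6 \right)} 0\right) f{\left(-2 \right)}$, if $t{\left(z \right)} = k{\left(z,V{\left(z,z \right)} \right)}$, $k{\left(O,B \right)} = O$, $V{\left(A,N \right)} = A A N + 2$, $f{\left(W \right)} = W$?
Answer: $-38$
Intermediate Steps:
$V{\left(A,N \right)} = 2 + N A^{2}$ ($V{\left(A,N \right)} = A^{2} N + 2 = N A^{2} + 2 = 2 + N A^{2}$)
$t{\left(z \right)} = z$
$-26 + \left(6 + t{\left(-4 - -6 \right)} 0\right) f{\left(-2 \right)} = -26 + \left(6 + \left(-4 - -6\right) 0\right) \left(-2\right) = -26 + \left(6 + \left(-4 + 6\right) 0\right) \left(-2\right) = -26 + \left(6 + 2 \cdot 0\right) \left(-2\right) = -26 + \left(6 + 0\right) \left(-2\right) = -26 + 6 \left(-2\right) = -26 - 12 = -38$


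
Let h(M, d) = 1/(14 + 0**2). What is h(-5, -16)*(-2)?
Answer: -1/7 ≈ -0.14286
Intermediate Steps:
h(M, d) = 1/14 (h(M, d) = 1/(14 + 0) = 1/14)
h(-5, -16)*(-2) = (1/14)*(-2) = -1/7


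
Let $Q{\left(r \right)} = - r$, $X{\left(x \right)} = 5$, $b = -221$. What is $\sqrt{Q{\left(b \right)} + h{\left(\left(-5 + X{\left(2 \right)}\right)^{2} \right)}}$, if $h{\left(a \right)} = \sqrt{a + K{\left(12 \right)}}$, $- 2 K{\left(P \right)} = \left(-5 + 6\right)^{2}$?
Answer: $\frac{\sqrt{884 + 2 i \sqrt{2}}}{2} \approx 14.866 + 0.023783 i$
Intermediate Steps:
$K{\left(P \right)} = - \frac{1}{2}$ ($K{\left(P \right)} = - \frac{\left(-5 + 6\right)^{2}}{2} = - \frac{1^{2}}{2} = \left(- \frac{1}{2}\right) 1 = - \frac{1}{2}$)
$h{\left(a \right)} = \sqrt{- \frac{1}{2} + a}$ ($h{\left(a \right)} = \sqrt{a - \frac{1}{2}} = \sqrt{- \frac{1}{2} + a}$)
$\sqrt{Q{\left(b \right)} + h{\left(\left(-5 + X{\left(2 \right)}\right)^{2} \right)}} = \sqrt{\left(-1\right) \left(-221\right) + \frac{\sqrt{-2 + 4 \left(-5 + 5\right)^{2}}}{2}} = \sqrt{221 + \frac{\sqrt{-2 + 4 \cdot 0^{2}}}{2}} = \sqrt{221 + \frac{\sqrt{-2 + 4 \cdot 0}}{2}} = \sqrt{221 + \frac{\sqrt{-2 + 0}}{2}} = \sqrt{221 + \frac{\sqrt{-2}}{2}} = \sqrt{221 + \frac{i \sqrt{2}}{2}}$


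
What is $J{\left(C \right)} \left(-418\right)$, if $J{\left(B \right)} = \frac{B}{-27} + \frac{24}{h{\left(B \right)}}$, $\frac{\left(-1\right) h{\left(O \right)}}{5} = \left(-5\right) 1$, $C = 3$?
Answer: $- \frac{79838}{225} \approx -354.84$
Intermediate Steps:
$h{\left(O \right)} = 25$ ($h{\left(O \right)} = - 5 \left(\left(-5\right) 1\right) = \left(-5\right) \left(-5\right) = 25$)
$J{\left(B \right)} = \frac{24}{25} - \frac{B}{27}$ ($J{\left(B \right)} = \frac{B}{-27} + \frac{24}{25} = B \left(- \frac{1}{27}\right) + 24 \cdot \frac{1}{25} = - \frac{B}{27} + \frac{24}{25} = \frac{24}{25} - \frac{B}{27}$)
$J{\left(C \right)} \left(-418\right) = \left(\frac{24}{25} - \frac{1}{9}\right) \left(-418\right) = \frac{191}{225} \left(-418\right) = - \frac{79838}{225}$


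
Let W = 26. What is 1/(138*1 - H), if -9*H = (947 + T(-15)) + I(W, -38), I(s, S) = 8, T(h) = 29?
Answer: 3/742 ≈ 0.0040431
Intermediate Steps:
H = -328/3 (H = -((947 + 29) + 8)/9 = -(976 + 8)/9 = -⅑*984 = -328/3 ≈ -109.33)
1/(138*1 - H) = 1/(138*1 - 1*(-328/3)) = 1/(138 + 328/3) = 1/(742/3) = 3/742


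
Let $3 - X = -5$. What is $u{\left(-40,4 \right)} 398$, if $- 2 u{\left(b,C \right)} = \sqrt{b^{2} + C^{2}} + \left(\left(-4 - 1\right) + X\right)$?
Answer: $-597 - 796 \sqrt{101} \approx -8596.7$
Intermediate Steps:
$X = 8$ ($X = 3 - -5 = 3 + 5 = 8$)
$u{\left(b,C \right)} = - \frac{3}{2} - \frac{\sqrt{C^{2} + b^{2}}}{2}$ ($u{\left(b,C \right)} = - \frac{\sqrt{b^{2} + C^{2}} + \left(\left(-4 - 1\right) + 8\right)}{2} = - \frac{\sqrt{C^{2} + b^{2}} + \left(-5 + 8\right)}{2} = - \frac{\sqrt{C^{2} + b^{2}} + 3}{2} = - \frac{3 + \sqrt{C^{2} + b^{2}}}{2} = - \frac{3}{2} - \frac{\sqrt{C^{2} + b^{2}}}{2}$)
$u{\left(-40,4 \right)} 398 = \left(- \frac{3}{2} - \frac{\sqrt{4^{2} + \left(-40\right)^{2}}}{2}\right) 398 = \left(- \frac{3}{2} - \frac{\sqrt{16 + 1600}}{2}\right) 398 = \left(- \frac{3}{2} - \frac{\sqrt{1616}}{2}\right) 398 = \left(- \frac{3}{2} - \frac{4 \sqrt{101}}{2}\right) 398 = \left(- \frac{3}{2} - 2 \sqrt{101}\right) 398 = -597 - 796 \sqrt{101}$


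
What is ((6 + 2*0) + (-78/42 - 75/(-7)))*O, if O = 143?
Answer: 14872/7 ≈ 2124.6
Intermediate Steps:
((6 + 2*0) + (-78/42 - 75/(-7)))*O = ((6 + 2*0) + (-78/42 - 75/(-7)))*143 = ((6 + 0) + (-78*1/42 - 75*(-⅐)))*143 = (6 + (-13/7 + 75/7))*143 = (6 + 62/7)*143 = (104/7)*143 = 14872/7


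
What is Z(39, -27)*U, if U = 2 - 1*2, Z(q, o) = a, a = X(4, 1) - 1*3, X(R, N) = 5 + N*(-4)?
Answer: 0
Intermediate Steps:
X(R, N) = 5 - 4*N
a = -2 (a = (5 - 4*1) - 1*3 = (5 - 4) - 3 = 1 - 3 = -2)
Z(q, o) = -2
U = 0 (U = 2 - 2 = 0)
Z(39, -27)*U = -2*0 = 0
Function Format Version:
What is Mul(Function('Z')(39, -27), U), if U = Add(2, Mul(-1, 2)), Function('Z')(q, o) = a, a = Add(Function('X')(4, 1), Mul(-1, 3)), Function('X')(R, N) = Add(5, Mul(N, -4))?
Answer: 0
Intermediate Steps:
Function('X')(R, N) = Add(5, Mul(-4, N))
a = -2 (a = Add(Add(5, Mul(-4, 1)), Mul(-1, 3)) = Add(Add(5, -4), -3) = Add(1, -3) = -2)
Function('Z')(q, o) = -2
U = 0 (U = Add(2, -2) = 0)
Mul(Function('Z')(39, -27), U) = Mul(-2, 0) = 0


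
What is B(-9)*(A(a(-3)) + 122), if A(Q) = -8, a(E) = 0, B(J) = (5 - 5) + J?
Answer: -1026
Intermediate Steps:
B(J) = J (B(J) = 0 + J = J)
B(-9)*(A(a(-3)) + 122) = -9*(-8 + 122) = -9*114 = -1026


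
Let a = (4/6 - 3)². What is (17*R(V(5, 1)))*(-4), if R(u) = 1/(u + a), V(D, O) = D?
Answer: -306/47 ≈ -6.5106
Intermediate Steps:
a = 49/9 (a = (4*(⅙) - 3)² = (⅔ - 3)² = (-7/3)² = 49/9 ≈ 5.4444)
R(u) = 1/(49/9 + u) (R(u) = 1/(u + 49/9) = 1/(49/9 + u))
(17*R(V(5, 1)))*(-4) = (17*(9/(49 + 9*5)))*(-4) = (17*(9/(49 + 45)))*(-4) = (17*(9/94))*(-4) = (153/94)*(-4) = -306/47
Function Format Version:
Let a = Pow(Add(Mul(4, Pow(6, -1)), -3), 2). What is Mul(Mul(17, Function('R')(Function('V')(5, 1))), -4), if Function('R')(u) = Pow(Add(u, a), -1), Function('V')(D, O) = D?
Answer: Rational(-306, 47) ≈ -6.5106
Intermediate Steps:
a = Rational(49, 9) (a = Pow(Add(Mul(4, Rational(1, 6)), -3), 2) = Pow(Add(Rational(2, 3), -3), 2) = Pow(Rational(-7, 3), 2) = Rational(49, 9) ≈ 5.4444)
Function('R')(u) = Pow(Add(Rational(49, 9), u), -1) (Function('R')(u) = Pow(Add(u, Rational(49, 9)), -1) = Pow(Add(Rational(49, 9), u), -1))
Mul(Mul(17, Function('R')(Function('V')(5, 1))), -4) = Mul(Mul(17, Mul(9, Pow(Add(49, Mul(9, 5)), -1))), -4) = Mul(Mul(17, Mul(9, Pow(Add(49, 45), -1))), -4) = Mul(Mul(17, Mul(9, Pow(94, -1))), -4) = Mul(Mul(17, Mul(9, Rational(1, 94))), -4) = Mul(Mul(17, Rational(9, 94)), -4) = Mul(Rational(153, 94), -4) = Rational(-306, 47)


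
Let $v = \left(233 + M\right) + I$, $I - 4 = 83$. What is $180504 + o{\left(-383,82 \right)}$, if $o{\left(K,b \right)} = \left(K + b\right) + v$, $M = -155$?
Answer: $180368$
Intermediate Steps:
$I = 87$ ($I = 4 + 83 = 87$)
$v = 165$ ($v = \left(233 - 155\right) + 87 = 78 + 87 = 165$)
$o{\left(K,b \right)} = 165 + K + b$ ($o{\left(K,b \right)} = \left(K + b\right) + 165 = 165 + K + b$)
$180504 + o{\left(-383,82 \right)} = 180504 + \left(165 - 383 + 82\right) = 180504 - 136 = 180368$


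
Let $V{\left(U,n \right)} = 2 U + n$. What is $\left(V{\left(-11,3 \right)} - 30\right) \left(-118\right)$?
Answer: $5782$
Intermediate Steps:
$V{\left(U,n \right)} = n + 2 U$
$\left(V{\left(-11,3 \right)} - 30\right) \left(-118\right) = \left(\left(3 + 2 \left(-11\right)\right) - 30\right) \left(-118\right) = \left(\left(3 - 22\right) - 30\right) \left(-118\right) = \left(-19 - 30\right) \left(-118\right) = \left(-49\right) \left(-118\right) = 5782$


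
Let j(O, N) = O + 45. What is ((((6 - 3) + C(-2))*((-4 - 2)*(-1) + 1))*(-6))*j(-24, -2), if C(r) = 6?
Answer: -7938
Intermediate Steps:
j(O, N) = 45 + O
((((6 - 3) + C(-2))*((-4 - 2)*(-1) + 1))*(-6))*j(-24, -2) = ((((6 - 3) + 6)*((-4 - 2)*(-1) + 1))*(-6))*(45 - 24) = (((3 + 6)*(-6*(-1) + 1))*(-6))*21 = ((9*(6 + 1))*(-6))*21 = ((9*7)*(-6))*21 = (63*(-6))*21 = -378*21 = -7938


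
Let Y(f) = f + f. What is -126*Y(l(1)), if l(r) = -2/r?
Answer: 504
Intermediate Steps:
Y(f) = 2*f
-126*Y(l(1)) = -252*(-2/1) = -252*(-2*1) = -252*(-2) = -126*(-4) = 504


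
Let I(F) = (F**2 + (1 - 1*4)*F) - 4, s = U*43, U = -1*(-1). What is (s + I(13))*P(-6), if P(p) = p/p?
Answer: 169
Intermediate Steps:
U = 1
s = 43 (s = 1*43 = 43)
P(p) = 1
I(F) = -4 + F**2 - 3*F (I(F) = (F**2 + (1 - 4)*F) - 4 = (F**2 - 3*F) - 4 = -4 + F**2 - 3*F)
(s + I(13))*P(-6) = (43 + (-4 + 13**2 - 3*13))*1 = (43 + (-4 + 169 - 39))*1 = (43 + 126)*1 = 169*1 = 169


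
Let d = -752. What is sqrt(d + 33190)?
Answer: 7*sqrt(662) ≈ 180.11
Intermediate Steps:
sqrt(d + 33190) = sqrt(-752 + 33190) = sqrt(32438) = 7*sqrt(662)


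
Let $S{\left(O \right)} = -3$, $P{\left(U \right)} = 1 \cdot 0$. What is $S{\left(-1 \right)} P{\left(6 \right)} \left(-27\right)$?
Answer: $0$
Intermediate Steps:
$P{\left(U \right)} = 0$
$S{\left(-1 \right)} P{\left(6 \right)} \left(-27\right) = \left(-3\right) 0 \left(-27\right) = 0 \left(-27\right) = 0$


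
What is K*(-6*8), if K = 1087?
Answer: -52176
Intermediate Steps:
K*(-6*8) = 1087*(-6*8) = 1087*(-48) = -52176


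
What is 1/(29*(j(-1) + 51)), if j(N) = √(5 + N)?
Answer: 1/1537 ≈ 0.00065062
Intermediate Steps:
1/(29*(j(-1) + 51)) = 1/(29*(√(5 - 1) + 51)) = 1/(29*(√4 + 51)) = 1/(29*(2 + 51)) = 1/(29*53) = 1/1537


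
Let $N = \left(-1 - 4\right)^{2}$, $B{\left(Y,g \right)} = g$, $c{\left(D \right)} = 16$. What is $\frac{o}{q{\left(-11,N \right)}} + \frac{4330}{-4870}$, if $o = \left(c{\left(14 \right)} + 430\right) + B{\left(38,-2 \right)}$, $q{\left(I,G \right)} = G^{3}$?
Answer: $- \frac{6549397}{7609375} \approx -0.8607$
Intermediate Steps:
$N = 25$ ($N = \left(-1 - 4\right)^{2} = \left(-5\right)^{2} = 25$)
$o = 444$ ($o = \left(16 + 430\right) - 2 = 446 - 2 = 444$)
$\frac{o}{q{\left(-11,N \right)}} + \frac{4330}{-4870} = \frac{444}{25^{3}} + \frac{4330}{-4870} = \frac{444}{15625} + 4330 \left(- \frac{1}{4870}\right) = 444 \cdot \frac{1}{15625} - \frac{433}{487} = \frac{444}{15625} - \frac{433}{487} = - \frac{6549397}{7609375}$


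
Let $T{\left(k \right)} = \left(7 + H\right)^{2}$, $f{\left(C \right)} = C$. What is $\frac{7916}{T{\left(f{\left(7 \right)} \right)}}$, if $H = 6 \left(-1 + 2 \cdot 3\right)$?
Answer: $\frac{7916}{1369} \approx 5.7823$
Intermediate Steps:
$H = 30$ ($H = 6 \left(-1 + 6\right) = 6 \cdot 5 = 30$)
$T{\left(k \right)} = 1369$ ($T{\left(k \right)} = \left(7 + 30\right)^{2} = 37^{2} = 1369$)
$\frac{7916}{T{\left(f{\left(7 \right)} \right)}} = \frac{7916}{1369}$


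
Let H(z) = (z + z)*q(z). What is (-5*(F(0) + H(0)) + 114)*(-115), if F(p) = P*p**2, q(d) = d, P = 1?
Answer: -13110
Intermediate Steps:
F(p) = p**2 (F(p) = 1*p**2 = p**2)
H(z) = 2*z**2 (H(z) = (z + z)*z = (2*z)*z = 2*z**2)
(-5*(F(0) + H(0)) + 114)*(-115) = (-5*(0**2 + 2*0**2) + 114)*(-115) = (-5*(0 + 2*0) + 114)*(-115) = (-5*(0 + 0) + 114)*(-115) = (-5*0 + 114)*(-115) = (0 + 114)*(-115) = 114*(-115) = -13110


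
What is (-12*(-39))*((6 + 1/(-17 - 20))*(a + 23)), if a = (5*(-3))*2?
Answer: -723996/37 ≈ -19567.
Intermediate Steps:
a = -30 (a = -15*2 = -30)
(-12*(-39))*((6 + 1/(-17 - 20))*(a + 23)) = (-12*(-39))*((6 + 1/(-17 - 20))*(-30 + 23)) = 468*((6 + 1/(-37))*(-7)) = 468*((6 - 1/37)*(-7)) = 468*((221/37)*(-7)) = 468*(-1547/37) = -723996/37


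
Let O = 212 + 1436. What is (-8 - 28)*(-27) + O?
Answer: 2620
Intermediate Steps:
O = 1648
(-8 - 28)*(-27) + O = (-8 - 28)*(-27) + 1648 = -36*(-27) + 1648 = 972 + 1648 = 2620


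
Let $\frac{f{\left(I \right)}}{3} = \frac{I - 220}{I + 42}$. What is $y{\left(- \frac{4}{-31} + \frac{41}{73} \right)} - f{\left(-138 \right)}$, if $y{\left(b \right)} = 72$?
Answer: $\frac{973}{16} \approx 60.813$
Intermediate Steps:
$f{\left(I \right)} = \frac{3 \left(-220 + I\right)}{42 + I}$ ($f{\left(I \right)} = 3 \frac{I - 220}{I + 42} = 3 \frac{-220 + I}{42 + I} = \frac{3 \left(-220 + I\right)}{42 + I}$)
$y{\left(- \frac{4}{-31} + \frac{41}{73} \right)} - f{\left(-138 \right)} = 72 - \frac{3 \left(-220 - 138\right)}{42 - 138} = 72 - 3 \frac{1}{-96} \left(-358\right) = 72 - 3 \left(- \frac{1}{96}\right) \left(-358\right) = 72 - \frac{179}{16} = \frac{973}{16}$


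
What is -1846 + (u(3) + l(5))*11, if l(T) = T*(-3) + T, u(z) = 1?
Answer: -1945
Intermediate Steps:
l(T) = -2*T (l(T) = -3*T + T = -2*T)
-1846 + (u(3) + l(5))*11 = -1846 + (1 - 2*5)*11 = -1846 + (1 - 10)*11 = -1846 - 9*11 = -1846 - 99 = -1945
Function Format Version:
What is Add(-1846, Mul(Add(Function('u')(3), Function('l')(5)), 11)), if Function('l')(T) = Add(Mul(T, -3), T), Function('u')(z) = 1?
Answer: -1945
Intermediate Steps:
Function('l')(T) = Mul(-2, T) (Function('l')(T) = Add(Mul(-3, T), T) = Mul(-2, T))
Add(-1846, Mul(Add(Function('u')(3), Function('l')(5)), 11)) = Add(-1846, Mul(Add(1, Mul(-2, 5)), 11)) = Add(-1846, Mul(Add(1, -10), 11)) = Add(-1846, Mul(-9, 11)) = Add(-1846, -99) = -1945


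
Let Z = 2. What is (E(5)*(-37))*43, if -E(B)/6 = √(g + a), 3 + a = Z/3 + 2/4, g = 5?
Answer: 1591*√114 ≈ 16987.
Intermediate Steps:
a = -11/6 (a = -3 + (2/3 + 2/4) = -3 + (2*(⅓) + 2*(¼)) = -3 + (⅔ + ½) = -3 + 7/6 = -11/6 ≈ -1.8333)
E(B) = -√114 (E(B) = -6*√(5 - 11/6) = -√114)
(E(5)*(-37))*43 = (-√114*(-37))*43 = (37*√114)*43 = 1591*√114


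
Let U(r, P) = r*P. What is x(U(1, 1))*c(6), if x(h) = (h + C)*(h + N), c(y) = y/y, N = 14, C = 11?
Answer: 180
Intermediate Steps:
c(y) = 1
U(r, P) = P*r
x(h) = (11 + h)*(14 + h) (x(h) = (h + 11)*(h + 14) = (11 + h)*(14 + h))
x(U(1, 1))*c(6) = (154 + (1*1)**2 + 25*(1*1))*1 = (154 + 1**2 + 25*1)*1 = (154 + 1 + 25)*1 = 180*1 = 180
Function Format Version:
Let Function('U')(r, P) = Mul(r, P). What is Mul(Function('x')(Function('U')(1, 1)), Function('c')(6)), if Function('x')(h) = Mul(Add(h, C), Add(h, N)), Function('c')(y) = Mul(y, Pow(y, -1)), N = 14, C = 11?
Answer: 180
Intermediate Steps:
Function('c')(y) = 1
Function('U')(r, P) = Mul(P, r)
Function('x')(h) = Mul(Add(11, h), Add(14, h)) (Function('x')(h) = Mul(Add(h, 11), Add(h, 14)) = Mul(Add(11, h), Add(14, h)))
Mul(Function('x')(Function('U')(1, 1)), Function('c')(6)) = Mul(Add(154, Pow(Mul(1, 1), 2), Mul(25, Mul(1, 1))), 1) = Mul(Add(154, Pow(1, 2), Mul(25, 1)), 1) = Mul(Add(154, 1, 25), 1) = Mul(180, 1) = 180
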